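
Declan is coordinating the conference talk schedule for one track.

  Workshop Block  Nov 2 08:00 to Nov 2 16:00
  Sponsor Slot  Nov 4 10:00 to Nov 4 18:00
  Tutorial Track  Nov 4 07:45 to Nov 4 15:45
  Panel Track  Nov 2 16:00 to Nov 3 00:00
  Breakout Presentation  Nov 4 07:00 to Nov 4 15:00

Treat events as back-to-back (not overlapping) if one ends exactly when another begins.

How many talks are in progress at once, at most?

Walk through starts and ends in time order (an end at T is processed before a start at T):
Nov 2 08:00 start Workshop Block → 1
Nov 2 16:00 end Workshop Block → 0
Nov 2 16:00 start Panel Track → 1
Nov 3 00:00 end Panel Track → 0
Nov 4 07:00 start Breakout Presentation → 1
Nov 4 07:45 start Tutorial Track → 2
Nov 4 10:00 start Sponsor Slot → 3
Nov 4 15:00 end Breakout Presentation → 2
Nov 4 15:45 end Tutorial Track → 1
Nov 4 18:00 end Sponsor Slot → 0
Peak is 3, at Nov 4 10:00 (Breakout Presentation, Sponsor Slot, Tutorial Track).

3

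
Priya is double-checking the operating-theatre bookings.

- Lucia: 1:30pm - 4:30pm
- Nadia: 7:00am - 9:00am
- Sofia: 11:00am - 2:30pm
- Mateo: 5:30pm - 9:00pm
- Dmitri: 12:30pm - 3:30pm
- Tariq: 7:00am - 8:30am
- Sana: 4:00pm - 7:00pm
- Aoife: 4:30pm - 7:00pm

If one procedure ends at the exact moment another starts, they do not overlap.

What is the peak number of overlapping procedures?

Sort all start/end points and keep a running count:
7:00am start Nadia → 1
7:00am start Tariq → 2
8:30am end Tariq → 1
9:00am end Nadia → 0
11:00am start Sofia → 1
12:30pm start Dmitri → 2
1:30pm start Lucia → 3
2:30pm end Sofia → 2
3:30pm end Dmitri → 1
4:00pm start Sana → 2
4:30pm end Lucia → 1
4:30pm start Aoife → 2
5:30pm start Mateo → 3
7:00pm end Aoife → 2
7:00pm end Sana → 1
9:00pm end Mateo → 0
Peak is 3, at 1:30pm (Dmitri, Lucia, Sofia).

3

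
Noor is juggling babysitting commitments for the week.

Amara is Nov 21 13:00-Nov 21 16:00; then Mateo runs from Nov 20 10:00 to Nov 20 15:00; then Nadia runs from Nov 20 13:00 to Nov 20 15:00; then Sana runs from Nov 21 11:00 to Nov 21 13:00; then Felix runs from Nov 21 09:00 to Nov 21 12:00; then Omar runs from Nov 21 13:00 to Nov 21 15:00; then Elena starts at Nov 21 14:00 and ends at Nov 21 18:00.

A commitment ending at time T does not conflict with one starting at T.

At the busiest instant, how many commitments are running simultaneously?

3

Sort all start/end points and keep a running count:
Nov 20 10:00 start Mateo → 1
Nov 20 13:00 start Nadia → 2
Nov 20 15:00 end Mateo → 1
Nov 20 15:00 end Nadia → 0
Nov 21 09:00 start Felix → 1
Nov 21 11:00 start Sana → 2
Nov 21 12:00 end Felix → 1
Nov 21 13:00 end Sana → 0
Nov 21 13:00 start Amara → 1
Nov 21 13:00 start Omar → 2
Nov 21 14:00 start Elena → 3
Nov 21 15:00 end Omar → 2
Nov 21 16:00 end Amara → 1
Nov 21 18:00 end Elena → 0
Peak is 3, at Nov 21 14:00 (Amara, Elena, Omar).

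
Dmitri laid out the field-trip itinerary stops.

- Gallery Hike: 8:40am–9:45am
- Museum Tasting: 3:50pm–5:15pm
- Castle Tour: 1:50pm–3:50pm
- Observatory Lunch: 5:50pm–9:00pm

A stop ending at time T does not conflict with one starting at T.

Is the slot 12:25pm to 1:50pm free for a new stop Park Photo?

Gallery Hike: ends 9:45am at or before Park Photo starts 12:25pm → clear.
Castle Tour: starts 1:50pm at or after Park Photo ends 1:50pm → clear.
Museum Tasting: starts 3:50pm at or after Park Photo ends 1:50pm → clear.
Observatory Lunch: starts 5:50pm at or after Park Photo ends 1:50pm → clear.

Yes — the slot is free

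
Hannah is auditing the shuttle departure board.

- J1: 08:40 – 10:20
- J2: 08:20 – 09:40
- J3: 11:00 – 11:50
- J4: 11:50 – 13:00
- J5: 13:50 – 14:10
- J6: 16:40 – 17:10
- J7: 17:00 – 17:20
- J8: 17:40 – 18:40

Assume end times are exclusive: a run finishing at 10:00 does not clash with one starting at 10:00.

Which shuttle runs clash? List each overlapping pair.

Two intervals overlap when each starts before the other ends.
Sorted by start: J2, J1, J3, J4, J5, J6, J7, J8.
J1 starts before J2 ends → J2 and J1 overlap.
J3 starts after J2 ends, so J2 has no further overlaps.
J3 starts after J1 ends, so J1 has no further overlaps.
J4 starts exactly when J3 ends (back-to-back, no overlap), so J3 has no further overlaps.
J5 starts after J4 ends, so J4 has no further overlaps.
J6 starts after J5 ends, so J5 has no further overlaps.
J7 starts before J6 ends → J6 and J7 overlap.
J8 starts after J6 ends.
J8 starts after J7 ends.

J1 & J2, J6 & J7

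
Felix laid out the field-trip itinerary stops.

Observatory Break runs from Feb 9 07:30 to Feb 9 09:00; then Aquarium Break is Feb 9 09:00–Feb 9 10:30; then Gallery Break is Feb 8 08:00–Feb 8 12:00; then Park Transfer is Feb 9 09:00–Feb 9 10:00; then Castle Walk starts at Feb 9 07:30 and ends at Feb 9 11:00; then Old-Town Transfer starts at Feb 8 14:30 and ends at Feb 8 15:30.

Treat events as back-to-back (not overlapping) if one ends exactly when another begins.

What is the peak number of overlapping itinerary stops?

Sweep the timeline, counting +1 at each start and −1 at each end (ends before starts at a tie):
Feb 8 08:00 start Gallery Break → 1
Feb 8 12:00 end Gallery Break → 0
Feb 8 14:30 start Old-Town Transfer → 1
Feb 8 15:30 end Old-Town Transfer → 0
Feb 9 07:30 start Castle Walk → 1
Feb 9 07:30 start Observatory Break → 2
Feb 9 09:00 end Observatory Break → 1
Feb 9 09:00 start Aquarium Break → 2
Feb 9 09:00 start Park Transfer → 3
Feb 9 10:00 end Park Transfer → 2
Feb 9 10:30 end Aquarium Break → 1
Feb 9 11:00 end Castle Walk → 0
Peak is 3, at Feb 9 09:00 (Aquarium Break, Castle Walk, Park Transfer).

3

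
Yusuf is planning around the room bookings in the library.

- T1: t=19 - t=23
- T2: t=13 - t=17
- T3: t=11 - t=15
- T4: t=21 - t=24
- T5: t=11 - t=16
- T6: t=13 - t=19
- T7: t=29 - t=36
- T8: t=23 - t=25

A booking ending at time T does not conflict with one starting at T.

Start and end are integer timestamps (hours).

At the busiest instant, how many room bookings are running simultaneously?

4

Sort all start/end points and keep a running count:
t=11 start T3 → 1
t=11 start T5 → 2
t=13 start T2 → 3
t=13 start T6 → 4
t=15 end T3 → 3
t=16 end T5 → 2
t=17 end T2 → 1
t=19 end T6 → 0
t=19 start T1 → 1
t=21 start T4 → 2
t=23 end T1 → 1
t=23 start T8 → 2
t=24 end T4 → 1
t=25 end T8 → 0
t=29 start T7 → 1
t=36 end T7 → 0
Peak is 4, at t=13 (T2, T3, T5, T6).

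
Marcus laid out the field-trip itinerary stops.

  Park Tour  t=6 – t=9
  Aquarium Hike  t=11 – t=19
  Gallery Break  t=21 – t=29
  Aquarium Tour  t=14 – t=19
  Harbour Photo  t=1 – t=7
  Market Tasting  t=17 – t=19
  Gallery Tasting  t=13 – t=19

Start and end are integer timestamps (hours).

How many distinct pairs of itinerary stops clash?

7

Sorted by start: Harbour Photo, Park Tour, Aquarium Hike, Gallery Tasting, Aquarium Tour, Market Tasting, Gallery Break.
Park Tour starts before Harbour Photo ends → Harbour Photo and Park Tour overlap.
Aquarium Hike starts after Harbour Photo ends; Harbour Photo is clear from here.
Aquarium Hike starts after Park Tour ends; Park Tour is clear from here.
Gallery Tasting starts before Aquarium Hike ends → Aquarium Hike and Gallery Tasting overlap.
Aquarium Tour starts before Aquarium Hike ends → Aquarium Hike and Aquarium Tour overlap.
Market Tasting starts before Aquarium Hike ends → Aquarium Hike and Market Tasting overlap.
Gallery Break starts after Aquarium Hike ends.
Aquarium Tour starts before Gallery Tasting ends → Gallery Tasting and Aquarium Tour overlap.
Market Tasting starts before Gallery Tasting ends → Gallery Tasting and Market Tasting overlap.
Gallery Break starts after Gallery Tasting ends.
Market Tasting starts before Aquarium Tour ends → Aquarium Tour and Market Tasting overlap.
Gallery Break starts after Aquarium Tour ends.
Gallery Break starts after Market Tasting ends.
Overlapping pairs: Aquarium Hike & Aquarium Tour, Aquarium Hike & Gallery Tasting, Aquarium Hike & Market Tasting, Aquarium Tour & Gallery Tasting, Aquarium Tour & Market Tasting, Gallery Tasting & Market Tasting, Harbour Photo & Park Tour — 7 in total.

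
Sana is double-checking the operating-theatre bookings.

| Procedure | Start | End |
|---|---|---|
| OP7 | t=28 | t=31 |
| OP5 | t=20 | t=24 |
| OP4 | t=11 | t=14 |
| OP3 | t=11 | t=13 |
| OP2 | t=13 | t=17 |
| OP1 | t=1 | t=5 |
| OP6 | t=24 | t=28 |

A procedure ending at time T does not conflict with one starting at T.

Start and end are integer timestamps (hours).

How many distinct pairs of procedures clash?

Sorted by start: OP1, OP3, OP4, OP2, OP5, OP6, OP7.
OP3 starts after OP1 ends, so OP1 has no further overlaps.
OP4 starts before OP3 ends → OP3 and OP4 overlap.
OP2 starts exactly when OP3 ends (back-to-back, no overlap), so OP3 has no further overlaps.
OP2 starts before OP4 ends → OP4 and OP2 overlap.
OP5 starts after OP4 ends, so OP4 has no further overlaps.
OP5 starts after OP2 ends, so OP2 has no further overlaps.
OP6 starts exactly when OP5 ends (back-to-back, no overlap), so OP5 has no further overlaps.
OP7 starts exactly when OP6 ends (back-to-back, no overlap).
Overlapping pairs: OP2 & OP4, OP3 & OP4 — 2 in total.

2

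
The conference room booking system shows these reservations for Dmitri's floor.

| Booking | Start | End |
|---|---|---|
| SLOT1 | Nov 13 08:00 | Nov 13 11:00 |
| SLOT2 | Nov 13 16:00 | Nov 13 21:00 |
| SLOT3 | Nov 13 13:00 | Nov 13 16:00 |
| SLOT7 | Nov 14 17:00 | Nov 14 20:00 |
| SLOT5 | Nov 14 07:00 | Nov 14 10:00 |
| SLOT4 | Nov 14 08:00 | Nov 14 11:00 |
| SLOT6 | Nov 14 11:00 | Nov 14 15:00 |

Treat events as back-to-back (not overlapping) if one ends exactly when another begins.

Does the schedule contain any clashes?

Check each pair: they overlap iff neither finishes before the other starts.
Sorted by start: SLOT1, SLOT3, SLOT2, SLOT5, SLOT4, SLOT6, SLOT7.
SLOT3 starts after SLOT1 ends; SLOT1 is clear from here.
SLOT2 starts exactly when SLOT3 ends (back-to-back, no overlap); SLOT3 is clear from here.
SLOT5 starts after SLOT2 ends; SLOT2 is clear from here.
SLOT4 starts before SLOT5 ends → SLOT5 and SLOT4 overlap.
That's a conflict, so the schedule is not conflict-free.

Yes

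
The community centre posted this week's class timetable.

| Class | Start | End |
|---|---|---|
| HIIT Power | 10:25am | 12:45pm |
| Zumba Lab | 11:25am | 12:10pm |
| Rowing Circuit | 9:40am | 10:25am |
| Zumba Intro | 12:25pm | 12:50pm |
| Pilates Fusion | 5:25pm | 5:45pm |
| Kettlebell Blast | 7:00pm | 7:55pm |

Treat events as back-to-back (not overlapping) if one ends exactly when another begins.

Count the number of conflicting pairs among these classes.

2

Sorted by start: Rowing Circuit, HIIT Power, Zumba Lab, Zumba Intro, Pilates Fusion, Kettlebell Blast.
HIIT Power starts exactly when Rowing Circuit ends (back-to-back, no overlap), so Rowing Circuit has no further overlaps.
Zumba Lab starts before HIIT Power ends → HIIT Power and Zumba Lab overlap.
Zumba Intro starts before HIIT Power ends → HIIT Power and Zumba Intro overlap.
Pilates Fusion starts after HIIT Power ends, so HIIT Power has no further overlaps.
Zumba Intro starts after Zumba Lab ends, so Zumba Lab has no further overlaps.
Pilates Fusion starts after Zumba Intro ends, so Zumba Intro has no further overlaps.
Kettlebell Blast starts after Pilates Fusion ends.
Overlapping pairs: HIIT Power & Zumba Intro, HIIT Power & Zumba Lab — 2 in total.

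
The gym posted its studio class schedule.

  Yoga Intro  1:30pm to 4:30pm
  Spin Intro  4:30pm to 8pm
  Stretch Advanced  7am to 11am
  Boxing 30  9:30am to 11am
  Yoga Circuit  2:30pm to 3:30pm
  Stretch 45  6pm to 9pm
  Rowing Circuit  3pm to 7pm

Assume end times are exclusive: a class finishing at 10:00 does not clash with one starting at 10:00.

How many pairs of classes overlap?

7

Sorted by start: Stretch Advanced, Boxing 30, Yoga Intro, Yoga Circuit, Rowing Circuit, Spin Intro, Stretch 45.
Boxing 30 starts before Stretch Advanced ends → Stretch Advanced and Boxing 30 overlap.
Yoga Intro starts after Stretch Advanced ends, so nothing later overlaps Stretch Advanced either.
Yoga Intro starts after Boxing 30 ends, so nothing later overlaps Boxing 30 either.
Yoga Circuit starts before Yoga Intro ends → Yoga Intro and Yoga Circuit overlap.
Rowing Circuit starts before Yoga Intro ends → Yoga Intro and Rowing Circuit overlap.
Spin Intro starts exactly when Yoga Intro ends (back-to-back, no overlap), so nothing later overlaps Yoga Intro either.
Rowing Circuit starts before Yoga Circuit ends → Yoga Circuit and Rowing Circuit overlap.
Spin Intro starts after Yoga Circuit ends, so nothing later overlaps Yoga Circuit either.
Spin Intro starts before Rowing Circuit ends → Rowing Circuit and Spin Intro overlap.
Stretch 45 starts before Rowing Circuit ends → Rowing Circuit and Stretch 45 overlap.
Stretch 45 starts before Spin Intro ends → Spin Intro and Stretch 45 overlap.
Overlapping pairs: Boxing 30 & Stretch Advanced, Rowing Circuit & Spin Intro, Rowing Circuit & Stretch 45, Rowing Circuit & Yoga Circuit, Rowing Circuit & Yoga Intro, Spin Intro & Stretch 45, Yoga Circuit & Yoga Intro — 7 in total.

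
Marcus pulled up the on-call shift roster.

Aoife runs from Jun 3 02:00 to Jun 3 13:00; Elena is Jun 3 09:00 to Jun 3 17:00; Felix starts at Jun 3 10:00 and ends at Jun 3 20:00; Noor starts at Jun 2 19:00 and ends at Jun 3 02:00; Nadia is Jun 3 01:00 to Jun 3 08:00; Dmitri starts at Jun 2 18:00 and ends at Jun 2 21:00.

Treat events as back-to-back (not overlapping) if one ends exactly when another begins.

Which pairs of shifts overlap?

Aoife & Elena, Aoife & Felix, Aoife & Nadia, Dmitri & Noor, Elena & Felix, Nadia & Noor

Sorted by start: Dmitri, Noor, Nadia, Aoife, Elena, Felix.
Noor starts before Dmitri ends → Dmitri and Noor overlap.
Nadia starts after Dmitri ends, so Dmitri has no further overlaps.
Nadia starts before Noor ends → Noor and Nadia overlap.
Aoife starts exactly when Noor ends (back-to-back, no overlap), so Noor has no further overlaps.
Aoife starts before Nadia ends → Nadia and Aoife overlap.
Elena starts after Nadia ends, so Nadia has no further overlaps.
Elena starts before Aoife ends → Aoife and Elena overlap.
Felix starts before Aoife ends → Aoife and Felix overlap.
Felix starts before Elena ends → Elena and Felix overlap.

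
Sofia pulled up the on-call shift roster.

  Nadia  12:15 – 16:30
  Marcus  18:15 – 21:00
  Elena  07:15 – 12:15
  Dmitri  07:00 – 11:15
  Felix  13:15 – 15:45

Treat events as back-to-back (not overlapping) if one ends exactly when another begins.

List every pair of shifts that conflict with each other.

Two intervals overlap when each starts before the other ends.
Sorted by start: Dmitri, Elena, Nadia, Felix, Marcus.
Elena starts before Dmitri ends → Dmitri and Elena overlap.
Nadia starts after Dmitri ends — done with Dmitri.
Nadia starts exactly when Elena ends (back-to-back, no overlap) — done with Elena.
Felix starts before Nadia ends → Nadia and Felix overlap.
Marcus starts after Nadia ends.
Marcus starts after Felix ends.

Dmitri & Elena, Felix & Nadia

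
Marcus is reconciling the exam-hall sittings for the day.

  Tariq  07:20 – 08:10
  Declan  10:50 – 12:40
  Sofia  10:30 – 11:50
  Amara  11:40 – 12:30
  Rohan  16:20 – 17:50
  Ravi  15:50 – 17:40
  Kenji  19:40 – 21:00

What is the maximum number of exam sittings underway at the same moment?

Sweep the timeline, counting +1 at each start and −1 at each end (ends before starts at a tie):
07:20 start Tariq → 1
08:10 end Tariq → 0
10:30 start Sofia → 1
10:50 start Declan → 2
11:40 start Amara → 3
11:50 end Sofia → 2
12:30 end Amara → 1
12:40 end Declan → 0
15:50 start Ravi → 1
16:20 start Rohan → 2
17:40 end Ravi → 1
17:50 end Rohan → 0
19:40 start Kenji → 1
21:00 end Kenji → 0
Peak is 3, at 11:40 (Amara, Declan, Sofia).

3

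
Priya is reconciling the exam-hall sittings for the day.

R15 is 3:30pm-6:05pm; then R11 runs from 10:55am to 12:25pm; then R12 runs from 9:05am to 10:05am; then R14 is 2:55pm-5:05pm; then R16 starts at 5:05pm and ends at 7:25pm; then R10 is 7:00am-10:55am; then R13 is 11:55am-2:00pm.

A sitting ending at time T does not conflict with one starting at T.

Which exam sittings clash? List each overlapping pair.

Check each pair: they overlap iff neither finishes before the other starts.
Sorted by start: R10, R12, R11, R13, R14, R15, R16.
R12 starts before R10 ends → R10 and R12 overlap.
R11 starts exactly when R10 ends (back-to-back, no overlap) — done with R10.
R11 starts after R12 ends — done with R12.
R13 starts before R11 ends → R11 and R13 overlap.
R14 starts after R11 ends — done with R11.
R14 starts after R13 ends — done with R13.
R15 starts before R14 ends → R14 and R15 overlap.
R16 starts exactly when R14 ends (back-to-back, no overlap).
R16 starts before R15 ends → R15 and R16 overlap.

R10 & R12, R11 & R13, R14 & R15, R15 & R16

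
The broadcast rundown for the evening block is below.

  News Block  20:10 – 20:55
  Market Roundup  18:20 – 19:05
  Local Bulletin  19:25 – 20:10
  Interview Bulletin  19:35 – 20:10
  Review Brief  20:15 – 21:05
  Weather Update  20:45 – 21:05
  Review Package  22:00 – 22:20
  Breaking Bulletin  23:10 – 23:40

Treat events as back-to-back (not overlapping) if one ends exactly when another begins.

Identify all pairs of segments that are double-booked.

Interview Bulletin & Local Bulletin, News Block & Review Brief, News Block & Weather Update, Review Brief & Weather Update

Sorted by start: Market Roundup, Local Bulletin, Interview Bulletin, News Block, Review Brief, Weather Update, Review Package, Breaking Bulletin.
Local Bulletin starts after Market Roundup ends — done with Market Roundup.
Interview Bulletin starts before Local Bulletin ends → Local Bulletin and Interview Bulletin overlap.
News Block starts exactly when Local Bulletin ends (back-to-back, no overlap) — done with Local Bulletin.
News Block starts exactly when Interview Bulletin ends (back-to-back, no overlap) — done with Interview Bulletin.
Review Brief starts before News Block ends → News Block and Review Brief overlap.
Weather Update starts before News Block ends → News Block and Weather Update overlap.
Review Package starts after News Block ends — done with News Block.
Weather Update starts before Review Brief ends → Review Brief and Weather Update overlap.
Review Package starts after Review Brief ends — done with Review Brief.
Review Package starts after Weather Update ends — done with Weather Update.
Breaking Bulletin starts after Review Package ends.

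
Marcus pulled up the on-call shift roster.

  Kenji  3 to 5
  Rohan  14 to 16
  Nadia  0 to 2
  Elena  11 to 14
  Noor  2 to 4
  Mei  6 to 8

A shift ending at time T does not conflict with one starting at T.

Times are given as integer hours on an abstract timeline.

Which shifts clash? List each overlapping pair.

Kenji & Noor

Sorted by start: Nadia, Noor, Kenji, Mei, Elena, Rohan.
Noor starts exactly when Nadia ends (back-to-back, no overlap); Nadia is clear from here.
Kenji starts before Noor ends → Noor and Kenji overlap.
Mei starts after Noor ends; Noor is clear from here.
Mei starts after Kenji ends; Kenji is clear from here.
Elena starts after Mei ends; Mei is clear from here.
Rohan starts exactly when Elena ends (back-to-back, no overlap).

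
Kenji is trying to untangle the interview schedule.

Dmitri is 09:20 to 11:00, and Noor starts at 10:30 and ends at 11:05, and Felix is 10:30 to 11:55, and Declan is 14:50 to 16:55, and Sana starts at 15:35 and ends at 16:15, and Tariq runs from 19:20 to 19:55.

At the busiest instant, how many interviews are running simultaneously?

Sort all start/end points and keep a running count:
09:20 start Dmitri → 1
10:30 start Felix → 2
10:30 start Noor → 3
11:00 end Dmitri → 2
11:05 end Noor → 1
11:55 end Felix → 0
14:50 start Declan → 1
15:35 start Sana → 2
16:15 end Sana → 1
16:55 end Declan → 0
19:20 start Tariq → 1
19:55 end Tariq → 0
Peak is 3, at 10:30 (Dmitri, Felix, Noor).

3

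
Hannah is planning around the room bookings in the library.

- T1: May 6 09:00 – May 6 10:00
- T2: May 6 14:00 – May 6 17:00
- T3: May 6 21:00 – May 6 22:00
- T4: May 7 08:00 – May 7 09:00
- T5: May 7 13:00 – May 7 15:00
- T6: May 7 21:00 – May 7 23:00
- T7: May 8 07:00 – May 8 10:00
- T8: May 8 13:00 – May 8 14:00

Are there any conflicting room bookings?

Sorted by start: T1, T2, T3, T4, T5, T6, T7, T8.
T2 starts after T1 ends — done with T1.
T3 starts after T2 ends — done with T2.
T4 starts after T3 ends — done with T3.
T5 starts after T4 ends — done with T4.
T6 starts after T5 ends — done with T5.
T7 starts after T6 ends — done with T6.
T8 starts after T7 ends.
Every pair is clear; the schedule has no overlaps.

No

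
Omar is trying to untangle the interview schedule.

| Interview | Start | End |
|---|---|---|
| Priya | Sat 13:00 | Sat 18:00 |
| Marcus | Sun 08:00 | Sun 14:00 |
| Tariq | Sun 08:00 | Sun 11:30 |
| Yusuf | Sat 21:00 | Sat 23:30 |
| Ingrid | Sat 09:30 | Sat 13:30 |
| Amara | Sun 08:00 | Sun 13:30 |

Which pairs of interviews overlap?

Sorted by start: Ingrid, Priya, Yusuf, Amara, Tariq, Marcus.
Priya starts before Ingrid ends → Ingrid and Priya overlap.
Yusuf starts after Ingrid ends, so Ingrid has no further overlaps.
Yusuf starts after Priya ends, so Priya has no further overlaps.
Amara starts after Yusuf ends, so Yusuf has no further overlaps.
Tariq starts before Amara ends → Amara and Tariq overlap.
Marcus starts before Amara ends → Amara and Marcus overlap.
Marcus starts before Tariq ends → Tariq and Marcus overlap.

Amara & Marcus, Amara & Tariq, Ingrid & Priya, Marcus & Tariq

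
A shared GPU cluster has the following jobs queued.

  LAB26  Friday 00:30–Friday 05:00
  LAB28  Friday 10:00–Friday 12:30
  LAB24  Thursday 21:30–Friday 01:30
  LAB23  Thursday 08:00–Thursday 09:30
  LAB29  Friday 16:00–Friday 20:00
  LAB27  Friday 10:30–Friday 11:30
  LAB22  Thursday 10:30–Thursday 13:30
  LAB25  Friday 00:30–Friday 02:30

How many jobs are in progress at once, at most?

3

Sweep the timeline, counting +1 at each start and −1 at each end (ends before starts at a tie):
Thursday 08:00 start LAB23 → 1
Thursday 09:30 end LAB23 → 0
Thursday 10:30 start LAB22 → 1
Thursday 13:30 end LAB22 → 0
Thursday 21:30 start LAB24 → 1
Friday 00:30 start LAB25 → 2
Friday 00:30 start LAB26 → 3
Friday 01:30 end LAB24 → 2
Friday 02:30 end LAB25 → 1
Friday 05:00 end LAB26 → 0
Friday 10:00 start LAB28 → 1
Friday 10:30 start LAB27 → 2
Friday 11:30 end LAB27 → 1
Friday 12:30 end LAB28 → 0
Friday 16:00 start LAB29 → 1
Friday 20:00 end LAB29 → 0
Peak is 3, at Friday 00:30 (LAB24, LAB25, LAB26).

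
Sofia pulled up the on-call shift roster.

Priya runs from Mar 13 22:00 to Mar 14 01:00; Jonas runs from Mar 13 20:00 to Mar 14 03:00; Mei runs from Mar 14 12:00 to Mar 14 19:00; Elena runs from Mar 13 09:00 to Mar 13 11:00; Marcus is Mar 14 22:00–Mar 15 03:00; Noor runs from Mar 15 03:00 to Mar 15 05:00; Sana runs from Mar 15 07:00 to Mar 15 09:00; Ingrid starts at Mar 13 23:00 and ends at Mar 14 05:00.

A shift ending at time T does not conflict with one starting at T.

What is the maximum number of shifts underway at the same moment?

Sort all start/end points and keep a running count:
Mar 13 09:00 start Elena → 1
Mar 13 11:00 end Elena → 0
Mar 13 20:00 start Jonas → 1
Mar 13 22:00 start Priya → 2
Mar 13 23:00 start Ingrid → 3
Mar 14 01:00 end Priya → 2
Mar 14 03:00 end Jonas → 1
Mar 14 05:00 end Ingrid → 0
Mar 14 12:00 start Mei → 1
Mar 14 19:00 end Mei → 0
Mar 14 22:00 start Marcus → 1
Mar 15 03:00 end Marcus → 0
Mar 15 03:00 start Noor → 1
Mar 15 05:00 end Noor → 0
Mar 15 07:00 start Sana → 1
Mar 15 09:00 end Sana → 0
Peak is 3, at Mar 13 23:00 (Ingrid, Jonas, Priya).

3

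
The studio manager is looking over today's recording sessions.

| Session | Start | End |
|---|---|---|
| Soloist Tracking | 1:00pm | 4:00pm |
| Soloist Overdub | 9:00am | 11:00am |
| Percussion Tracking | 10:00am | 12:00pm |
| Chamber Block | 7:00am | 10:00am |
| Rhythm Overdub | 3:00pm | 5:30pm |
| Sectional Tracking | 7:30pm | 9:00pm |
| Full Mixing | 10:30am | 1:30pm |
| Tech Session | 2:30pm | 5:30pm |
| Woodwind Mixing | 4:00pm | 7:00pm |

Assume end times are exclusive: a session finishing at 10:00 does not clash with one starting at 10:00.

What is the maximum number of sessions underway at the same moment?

3

Sweep the timeline, counting +1 at each start and −1 at each end (ends before starts at a tie):
7:00am start Chamber Block → 1
9:00am start Soloist Overdub → 2
10:00am end Chamber Block → 1
10:00am start Percussion Tracking → 2
10:30am start Full Mixing → 3
11:00am end Soloist Overdub → 2
12:00pm end Percussion Tracking → 1
1:00pm start Soloist Tracking → 2
1:30pm end Full Mixing → 1
2:30pm start Tech Session → 2
3:00pm start Rhythm Overdub → 3
4:00pm end Soloist Tracking → 2
4:00pm start Woodwind Mixing → 3
5:30pm end Rhythm Overdub → 2
5:30pm end Tech Session → 1
7:00pm end Woodwind Mixing → 0
7:30pm start Sectional Tracking → 1
9:00pm end Sectional Tracking → 0
Peak is 3, at 10:30am (Full Mixing, Percussion Tracking, Soloist Overdub).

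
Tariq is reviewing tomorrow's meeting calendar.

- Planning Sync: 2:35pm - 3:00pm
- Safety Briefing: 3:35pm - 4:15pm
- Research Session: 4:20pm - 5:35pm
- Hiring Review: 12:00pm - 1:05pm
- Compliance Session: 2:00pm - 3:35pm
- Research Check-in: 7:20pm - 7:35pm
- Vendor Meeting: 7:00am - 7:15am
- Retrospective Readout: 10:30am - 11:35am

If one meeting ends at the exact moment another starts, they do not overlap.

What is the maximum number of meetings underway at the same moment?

Walk through starts and ends in time order (an end at T is processed before a start at T):
7:00am start Vendor Meeting → 1
7:15am end Vendor Meeting → 0
10:30am start Retrospective Readout → 1
11:35am end Retrospective Readout → 0
12:00pm start Hiring Review → 1
1:05pm end Hiring Review → 0
2:00pm start Compliance Session → 1
2:35pm start Planning Sync → 2
3:00pm end Planning Sync → 1
3:35pm end Compliance Session → 0
3:35pm start Safety Briefing → 1
4:15pm end Safety Briefing → 0
4:20pm start Research Session → 1
5:35pm end Research Session → 0
7:20pm start Research Check-in → 1
7:35pm end Research Check-in → 0
Peak is 2, at 2:35pm (Compliance Session, Planning Sync).

2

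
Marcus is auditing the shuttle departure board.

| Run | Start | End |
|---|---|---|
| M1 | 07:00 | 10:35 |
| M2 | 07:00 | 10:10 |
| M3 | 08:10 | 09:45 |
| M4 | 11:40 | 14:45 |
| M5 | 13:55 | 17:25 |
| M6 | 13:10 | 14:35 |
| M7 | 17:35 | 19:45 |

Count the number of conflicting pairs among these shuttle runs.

6

Two intervals overlap when each starts before the other ends.
Sorted by start: M1, M2, M3, M4, M6, M5, M7.
M2 starts before M1 ends → M1 and M2 overlap.
M3 starts before M1 ends → M1 and M3 overlap.
M4 starts after M1 ends; M1 is clear from here.
M3 starts before M2 ends → M2 and M3 overlap.
M4 starts after M2 ends; M2 is clear from here.
M4 starts after M3 ends; M3 is clear from here.
M6 starts before M4 ends → M4 and M6 overlap.
M5 starts before M4 ends → M4 and M5 overlap.
M7 starts after M4 ends.
M5 starts before M6 ends → M6 and M5 overlap.
M7 starts after M6 ends.
M7 starts after M5 ends.
Overlapping pairs: M1 & M2, M1 & M3, M2 & M3, M4 & M5, M4 & M6, M5 & M6 — 6 in total.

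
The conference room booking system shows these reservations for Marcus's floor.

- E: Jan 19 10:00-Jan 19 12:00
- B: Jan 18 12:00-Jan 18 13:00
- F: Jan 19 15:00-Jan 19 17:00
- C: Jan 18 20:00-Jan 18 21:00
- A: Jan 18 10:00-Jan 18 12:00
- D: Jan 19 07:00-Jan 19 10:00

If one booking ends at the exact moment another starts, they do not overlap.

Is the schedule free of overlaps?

Two intervals overlap when each starts before the other ends.
Sorted by start: A, B, C, D, E, F.
B starts exactly when A ends (back-to-back, no overlap) — done with A.
C starts after B ends — done with B.
D starts after C ends — done with C.
E starts exactly when D ends (back-to-back, no overlap) — done with D.
F starts after E ends.
Every pair is clear; the schedule has no overlaps.

Yes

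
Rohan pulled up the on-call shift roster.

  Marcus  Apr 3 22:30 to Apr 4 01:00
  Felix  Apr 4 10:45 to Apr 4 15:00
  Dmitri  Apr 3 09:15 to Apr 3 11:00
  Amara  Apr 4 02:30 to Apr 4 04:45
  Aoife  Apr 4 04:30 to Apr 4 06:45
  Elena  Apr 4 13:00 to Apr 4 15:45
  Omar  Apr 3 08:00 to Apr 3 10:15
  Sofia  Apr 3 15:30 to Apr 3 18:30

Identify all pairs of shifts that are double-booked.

Amara & Aoife, Dmitri & Omar, Elena & Felix

Sorted by start: Omar, Dmitri, Sofia, Marcus, Amara, Aoife, Felix, Elena.
Dmitri starts before Omar ends → Omar and Dmitri overlap.
Sofia starts after Omar ends — done with Omar.
Sofia starts after Dmitri ends — done with Dmitri.
Marcus starts after Sofia ends — done with Sofia.
Amara starts after Marcus ends — done with Marcus.
Aoife starts before Amara ends → Amara and Aoife overlap.
Felix starts after Amara ends — done with Amara.
Felix starts after Aoife ends — done with Aoife.
Elena starts before Felix ends → Felix and Elena overlap.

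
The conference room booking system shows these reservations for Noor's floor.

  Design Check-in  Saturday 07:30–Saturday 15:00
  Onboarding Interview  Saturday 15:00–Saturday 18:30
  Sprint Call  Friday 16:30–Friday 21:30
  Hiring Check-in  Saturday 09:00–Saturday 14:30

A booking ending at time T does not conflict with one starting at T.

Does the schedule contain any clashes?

Yes

Sorted by start: Sprint Call, Design Check-in, Hiring Check-in, Onboarding Interview.
Design Check-in starts after Sprint Call ends; Sprint Call is clear from here.
Hiring Check-in starts before Design Check-in ends → Design Check-in and Hiring Check-in overlap.
That's a conflict, so the schedule is not conflict-free.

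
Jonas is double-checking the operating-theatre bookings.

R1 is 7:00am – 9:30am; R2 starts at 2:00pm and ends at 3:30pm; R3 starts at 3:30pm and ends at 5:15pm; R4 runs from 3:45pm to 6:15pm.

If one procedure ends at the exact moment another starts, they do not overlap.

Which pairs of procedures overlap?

Two intervals overlap when each starts before the other ends.
Sorted by start: R1, R2, R3, R4.
R2 starts after R1 ends, so nothing later overlaps R1 either.
R3 starts exactly when R2 ends (back-to-back, no overlap), so nothing later overlaps R2 either.
R4 starts before R3 ends → R3 and R4 overlap.

R3 & R4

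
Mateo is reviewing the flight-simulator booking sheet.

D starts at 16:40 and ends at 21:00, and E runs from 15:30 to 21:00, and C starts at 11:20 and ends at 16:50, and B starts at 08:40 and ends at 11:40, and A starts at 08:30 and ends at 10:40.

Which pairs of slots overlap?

A & B, B & C, C & D, C & E, D & E

Check each pair: they overlap iff neither finishes before the other starts.
Sorted by start: A, B, C, E, D.
B starts before A ends → A and B overlap.
C starts after A ends, so nothing later overlaps A either.
C starts before B ends → B and C overlap.
E starts after B ends, so nothing later overlaps B either.
E starts before C ends → C and E overlap.
D starts before C ends → C and D overlap.
D starts before E ends → E and D overlap.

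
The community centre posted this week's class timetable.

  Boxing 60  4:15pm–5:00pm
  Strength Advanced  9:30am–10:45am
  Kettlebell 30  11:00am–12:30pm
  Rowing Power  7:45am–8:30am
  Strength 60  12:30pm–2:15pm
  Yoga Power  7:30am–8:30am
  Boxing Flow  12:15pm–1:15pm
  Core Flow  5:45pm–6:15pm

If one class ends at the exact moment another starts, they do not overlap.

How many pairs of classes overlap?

3

Check each pair: they overlap iff neither finishes before the other starts.
Sorted by start: Yoga Power, Rowing Power, Strength Advanced, Kettlebell 30, Boxing Flow, Strength 60, Boxing 60, Core Flow.
Rowing Power starts before Yoga Power ends → Yoga Power and Rowing Power overlap.
Strength Advanced starts after Yoga Power ends; Yoga Power is clear from here.
Strength Advanced starts after Rowing Power ends; Rowing Power is clear from here.
Kettlebell 30 starts after Strength Advanced ends; Strength Advanced is clear from here.
Boxing Flow starts before Kettlebell 30 ends → Kettlebell 30 and Boxing Flow overlap.
Strength 60 starts exactly when Kettlebell 30 ends (back-to-back, no overlap); Kettlebell 30 is clear from here.
Strength 60 starts before Boxing Flow ends → Boxing Flow and Strength 60 overlap.
Boxing 60 starts after Boxing Flow ends; Boxing Flow is clear from here.
Boxing 60 starts after Strength 60 ends; Strength 60 is clear from here.
Core Flow starts after Boxing 60 ends.
Overlapping pairs: Boxing Flow & Kettlebell 30, Boxing Flow & Strength 60, Rowing Power & Yoga Power — 3 in total.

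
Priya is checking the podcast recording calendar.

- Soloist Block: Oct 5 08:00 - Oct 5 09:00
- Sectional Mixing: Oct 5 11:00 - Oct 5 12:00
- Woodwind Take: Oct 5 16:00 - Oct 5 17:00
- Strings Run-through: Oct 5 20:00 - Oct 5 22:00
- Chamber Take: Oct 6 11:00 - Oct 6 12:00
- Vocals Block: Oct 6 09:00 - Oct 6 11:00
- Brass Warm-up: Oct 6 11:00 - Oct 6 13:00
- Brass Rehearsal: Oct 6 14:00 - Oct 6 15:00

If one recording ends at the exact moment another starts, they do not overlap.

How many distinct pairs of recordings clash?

Sorted by start: Soloist Block, Sectional Mixing, Woodwind Take, Strings Run-through, Vocals Block, Chamber Take, Brass Warm-up, Brass Rehearsal.
Sectional Mixing starts after Soloist Block ends, so Soloist Block has no further overlaps.
Woodwind Take starts after Sectional Mixing ends, so Sectional Mixing has no further overlaps.
Strings Run-through starts after Woodwind Take ends, so Woodwind Take has no further overlaps.
Vocals Block starts after Strings Run-through ends, so Strings Run-through has no further overlaps.
Chamber Take starts exactly when Vocals Block ends (back-to-back, no overlap), so Vocals Block has no further overlaps.
Brass Warm-up starts before Chamber Take ends → Chamber Take and Brass Warm-up overlap.
Brass Rehearsal starts after Chamber Take ends.
Brass Rehearsal starts after Brass Warm-up ends.
Overlapping pairs: Brass Warm-up & Chamber Take — 1 in total.

1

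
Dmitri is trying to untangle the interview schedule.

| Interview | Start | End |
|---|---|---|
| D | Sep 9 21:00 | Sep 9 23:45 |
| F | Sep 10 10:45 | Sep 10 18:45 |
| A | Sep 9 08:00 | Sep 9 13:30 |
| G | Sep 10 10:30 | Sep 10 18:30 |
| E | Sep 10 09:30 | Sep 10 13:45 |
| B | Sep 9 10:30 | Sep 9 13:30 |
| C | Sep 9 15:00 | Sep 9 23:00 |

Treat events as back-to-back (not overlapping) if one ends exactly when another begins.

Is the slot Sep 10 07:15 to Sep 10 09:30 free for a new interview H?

Yes — the slot is free

A: ends Sep 9 13:30 at or before H starts Sep 10 07:15 → clear.
B: ends Sep 9 13:30 at or before H starts Sep 10 07:15 → clear.
C: ends Sep 9 23:00 at or before H starts Sep 10 07:15 → clear.
D: ends Sep 9 23:45 at or before H starts Sep 10 07:15 → clear.
E: starts Sep 10 09:30 at or after H ends Sep 10 09:30 → clear.
G: starts Sep 10 10:30 at or after H ends Sep 10 09:30 → clear.
F: starts Sep 10 10:45 at or after H ends Sep 10 09:30 → clear.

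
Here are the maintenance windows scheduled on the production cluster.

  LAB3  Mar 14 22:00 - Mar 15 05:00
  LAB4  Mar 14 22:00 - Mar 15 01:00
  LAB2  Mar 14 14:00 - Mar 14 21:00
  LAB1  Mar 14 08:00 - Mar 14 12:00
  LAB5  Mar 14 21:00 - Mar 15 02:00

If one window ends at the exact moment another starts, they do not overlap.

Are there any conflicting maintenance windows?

Sorted by start: LAB1, LAB2, LAB5, LAB3, LAB4.
LAB2 starts after LAB1 ends, so LAB1 has no further overlaps.
LAB5 starts exactly when LAB2 ends (back-to-back, no overlap), so LAB2 has no further overlaps.
LAB3 starts before LAB5 ends → LAB5 and LAB3 overlap.
That's a conflict, so the schedule is not conflict-free.

Yes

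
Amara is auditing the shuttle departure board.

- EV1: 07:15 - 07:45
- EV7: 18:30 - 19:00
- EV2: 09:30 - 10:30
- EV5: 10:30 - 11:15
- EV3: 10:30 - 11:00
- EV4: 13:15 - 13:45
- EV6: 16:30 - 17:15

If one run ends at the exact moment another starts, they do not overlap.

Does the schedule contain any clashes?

Two intervals overlap when each starts before the other ends.
Sorted by start: EV1, EV2, EV3, EV5, EV4, EV6, EV7.
EV2 starts after EV1 ends — done with EV1.
EV3 starts exactly when EV2 ends (back-to-back, no overlap) — done with EV2.
EV5 starts before EV3 ends → EV3 and EV5 overlap.
That's a conflict, so the schedule is not conflict-free.

Yes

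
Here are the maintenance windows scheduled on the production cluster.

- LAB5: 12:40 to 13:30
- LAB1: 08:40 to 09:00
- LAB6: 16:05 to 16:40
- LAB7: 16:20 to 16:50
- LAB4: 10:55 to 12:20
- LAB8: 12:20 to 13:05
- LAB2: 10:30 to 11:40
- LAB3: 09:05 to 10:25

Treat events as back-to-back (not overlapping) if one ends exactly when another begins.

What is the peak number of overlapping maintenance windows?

2

Sweep the timeline, counting +1 at each start and −1 at each end (ends before starts at a tie):
08:40 start LAB1 → 1
09:00 end LAB1 → 0
09:05 start LAB3 → 1
10:25 end LAB3 → 0
10:30 start LAB2 → 1
10:55 start LAB4 → 2
11:40 end LAB2 → 1
12:20 end LAB4 → 0
12:20 start LAB8 → 1
12:40 start LAB5 → 2
13:05 end LAB8 → 1
13:30 end LAB5 → 0
16:05 start LAB6 → 1
16:20 start LAB7 → 2
16:40 end LAB6 → 1
16:50 end LAB7 → 0
Peak is 2, at 10:55 (LAB2, LAB4).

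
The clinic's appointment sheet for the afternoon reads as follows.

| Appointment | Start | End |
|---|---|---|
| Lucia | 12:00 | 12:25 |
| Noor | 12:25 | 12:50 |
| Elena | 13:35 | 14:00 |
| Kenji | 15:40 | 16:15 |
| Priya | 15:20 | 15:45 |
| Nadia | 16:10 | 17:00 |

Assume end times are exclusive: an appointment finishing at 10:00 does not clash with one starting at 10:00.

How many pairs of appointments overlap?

Sorted by start: Lucia, Noor, Elena, Priya, Kenji, Nadia.
Noor starts exactly when Lucia ends (back-to-back, no overlap), so Lucia has no further overlaps.
Elena starts after Noor ends, so Noor has no further overlaps.
Priya starts after Elena ends, so Elena has no further overlaps.
Kenji starts before Priya ends → Priya and Kenji overlap.
Nadia starts after Priya ends.
Nadia starts before Kenji ends → Kenji and Nadia overlap.
Overlapping pairs: Kenji & Nadia, Kenji & Priya — 2 in total.

2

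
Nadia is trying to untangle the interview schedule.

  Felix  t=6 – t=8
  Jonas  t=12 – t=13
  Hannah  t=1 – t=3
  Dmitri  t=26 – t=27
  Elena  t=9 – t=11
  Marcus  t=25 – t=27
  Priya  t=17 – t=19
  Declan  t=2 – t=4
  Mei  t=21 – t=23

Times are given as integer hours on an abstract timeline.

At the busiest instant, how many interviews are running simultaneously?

2

Sort all start/end points and keep a running count:
t=1 start Hannah → 1
t=2 start Declan → 2
t=3 end Hannah → 1
t=4 end Declan → 0
t=6 start Felix → 1
t=8 end Felix → 0
t=9 start Elena → 1
t=11 end Elena → 0
t=12 start Jonas → 1
t=13 end Jonas → 0
t=17 start Priya → 1
t=19 end Priya → 0
t=21 start Mei → 1
t=23 end Mei → 0
t=25 start Marcus → 1
t=26 start Dmitri → 2
t=27 end Dmitri → 1
t=27 end Marcus → 0
Peak is 2, at t=2 (Declan, Hannah).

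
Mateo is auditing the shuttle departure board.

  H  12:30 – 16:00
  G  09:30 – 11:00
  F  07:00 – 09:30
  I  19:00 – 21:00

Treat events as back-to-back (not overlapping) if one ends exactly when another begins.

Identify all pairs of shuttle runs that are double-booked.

no overlapping pairs

Check each pair: they overlap iff neither finishes before the other starts.
Sorted by start: F, G, H, I.
G starts exactly when F ends (back-to-back, no overlap), so nothing later overlaps F either.
H starts after G ends, so nothing later overlaps G either.
I starts after H ends.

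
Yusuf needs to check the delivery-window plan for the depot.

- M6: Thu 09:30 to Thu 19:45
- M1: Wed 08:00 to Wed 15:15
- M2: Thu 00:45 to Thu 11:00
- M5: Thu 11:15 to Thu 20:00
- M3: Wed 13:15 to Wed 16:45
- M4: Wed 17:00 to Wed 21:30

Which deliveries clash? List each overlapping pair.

M1 & M3, M2 & M6, M5 & M6

Two intervals overlap when each starts before the other ends.
Sorted by start: M1, M3, M4, M2, M6, M5.
M3 starts before M1 ends → M1 and M3 overlap.
M4 starts after M1 ends, so nothing later overlaps M1 either.
M4 starts after M3 ends, so nothing later overlaps M3 either.
M2 starts after M4 ends, so nothing later overlaps M4 either.
M6 starts before M2 ends → M2 and M6 overlap.
M5 starts after M2 ends.
M5 starts before M6 ends → M6 and M5 overlap.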